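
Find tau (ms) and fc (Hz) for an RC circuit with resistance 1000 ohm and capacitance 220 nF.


Time constant: tau = R * C.
tau = 1000 * 2.20e-07 = 0.00022 s
tau = 0.22 ms
Cutoff frequency: fc = 1 / (2*pi*R*C).
fc = 1 / (2*pi*0.00022) = 723.43 Hz

tau = 0.22 ms, fc = 723.43 Hz


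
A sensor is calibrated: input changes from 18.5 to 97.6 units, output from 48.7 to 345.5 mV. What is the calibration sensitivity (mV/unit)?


Sensitivity = (y2 - y1) / (x2 - x1).
S = (345.5 - 48.7) / (97.6 - 18.5)
S = 296.8 / 79.1
S = 3.7522 mV/unit

3.7522 mV/unit


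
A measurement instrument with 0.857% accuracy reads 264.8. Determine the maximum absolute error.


Absolute error = (accuracy% / 100) * reading.
Error = (0.857 / 100) * 264.8
Error = 0.00857 * 264.8
Error = 2.2693

2.2693


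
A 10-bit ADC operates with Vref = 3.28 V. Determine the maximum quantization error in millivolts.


The maximum quantization error is +/- LSB/2.
LSB = Vref / 2^n = 3.28 / 1024 = 0.00320312 V
Max error = LSB / 2 = 0.00320312 / 2 = 0.00160156 V
Max error = 1.6016 mV

1.6016 mV


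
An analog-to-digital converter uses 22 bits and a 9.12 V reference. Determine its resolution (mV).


The resolution (LSB) of an ADC is Vref / 2^n.
LSB = 9.12 / 2^22
LSB = 9.12 / 4194304
LSB = 2.17e-06 V = 0.00217438 mV

0.00217438 mV


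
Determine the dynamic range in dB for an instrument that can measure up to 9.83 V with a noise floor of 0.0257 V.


Dynamic range = 20 * log10(Vmax / Vnoise).
DR = 20 * log10(9.83 / 0.0257)
DR = 20 * log10(382.49)
DR = 51.65 dB

51.65 dB


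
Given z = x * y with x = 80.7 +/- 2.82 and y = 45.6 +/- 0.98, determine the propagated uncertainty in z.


For a product z = x*y, the relative uncertainty is:
uz/z = sqrt((ux/x)^2 + (uy/y)^2)
Relative uncertainties: ux/x = 2.82/80.7 = 0.034944
uy/y = 0.98/45.6 = 0.021491
z = 80.7 * 45.6 = 3679.9
uz = 3679.9 * sqrt(0.034944^2 + 0.021491^2) = 150.965

150.965


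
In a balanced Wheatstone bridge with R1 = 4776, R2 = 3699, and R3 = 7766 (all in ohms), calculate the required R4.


At balance: R1*R4 = R2*R3, so R4 = R2*R3/R1.
R4 = 3699 * 7766 / 4776
R4 = 28726434 / 4776
R4 = 6014.75 ohm

6014.75 ohm


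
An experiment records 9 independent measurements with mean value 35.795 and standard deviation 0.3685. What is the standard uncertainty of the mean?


The standard uncertainty for Type A evaluation is u = s / sqrt(n).
u = 0.3685 / sqrt(9)
u = 0.3685 / 3.0
u = 0.1228

0.1228


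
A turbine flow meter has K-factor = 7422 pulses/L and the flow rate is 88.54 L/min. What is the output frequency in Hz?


Frequency = K * Q / 60 (converting L/min to L/s).
f = 7422 * 88.54 / 60
f = 657143.88 / 60
f = 10952.4 Hz

10952.4 Hz


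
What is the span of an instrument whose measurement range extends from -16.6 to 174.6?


Span = upper range - lower range.
Span = 174.6 - (-16.6)
Span = 191.2

191.2


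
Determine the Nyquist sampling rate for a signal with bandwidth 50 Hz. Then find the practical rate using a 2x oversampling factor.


By Nyquist theorem, fs_min = 2 * fmax.
fs_min = 2 * 50 = 100 Hz
Practical rate = 2 * fs_min = 2 * 100 = 200 Hz

fs_min = 100 Hz, fs_practical = 200 Hz


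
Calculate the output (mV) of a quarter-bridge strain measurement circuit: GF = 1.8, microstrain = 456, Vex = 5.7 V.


Quarter bridge output: Vout = (GF * epsilon * Vex) / 4.
Vout = (1.8 * 456e-6 * 5.7) / 4
Vout = 0.00467856 / 4 V
Vout = 0.00116964 V = 1.1696 mV

1.1696 mV


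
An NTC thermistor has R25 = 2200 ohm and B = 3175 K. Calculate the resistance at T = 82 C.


NTC thermistor equation: Rt = R25 * exp(B * (1/T - 1/T25)).
T in Kelvin: 355.15 K, T25 = 298.15 K
1/T - 1/T25 = 1/355.15 - 1/298.15 = -0.0005383
B * (1/T - 1/T25) = 3175 * -0.0005383 = -1.7091
Rt = 2200 * exp(-1.7091) = 398.3 ohm

398.3 ohm


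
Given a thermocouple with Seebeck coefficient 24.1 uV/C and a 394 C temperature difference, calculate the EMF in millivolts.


The thermocouple output V = sensitivity * dT.
V = 24.1 uV/C * 394 C
V = 9495.4 uV
V = 9.495 mV

9.495 mV


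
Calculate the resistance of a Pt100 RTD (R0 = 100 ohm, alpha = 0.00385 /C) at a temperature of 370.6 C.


The RTD equation: Rt = R0 * (1 + alpha * T).
Rt = 100 * (1 + 0.00385 * 370.6)
Rt = 100 * (1 + 1.42681)
Rt = 100 * 2.42681
Rt = 242.681 ohm

242.681 ohm


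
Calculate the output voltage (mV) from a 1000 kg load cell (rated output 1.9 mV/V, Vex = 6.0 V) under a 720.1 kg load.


Vout = rated_output * Vex * (load / capacity).
Vout = 1.9 * 6.0 * (720.1 / 1000)
Vout = 1.9 * 6.0 * 0.7201
Vout = 8.209 mV

8.209 mV


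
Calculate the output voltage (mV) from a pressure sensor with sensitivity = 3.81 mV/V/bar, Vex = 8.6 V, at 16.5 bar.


Output = sensitivity * Vex * P.
Vout = 3.81 * 8.6 * 16.5
Vout = 32.766 * 16.5
Vout = 540.64 mV

540.64 mV


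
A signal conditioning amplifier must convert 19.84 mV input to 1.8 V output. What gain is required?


Gain = Vout / Vin (converting to same units).
G = 1.8 V / 19.84 mV
G = 1800.0 mV / 19.84 mV
G = 90.73

90.73


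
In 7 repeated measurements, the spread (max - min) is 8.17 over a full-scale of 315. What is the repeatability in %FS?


Repeatability = (spread / full scale) * 100%.
R = (8.17 / 315) * 100
R = 2.594 %FS

2.594 %FS


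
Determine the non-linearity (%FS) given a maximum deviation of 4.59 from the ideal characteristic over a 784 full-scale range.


Linearity error = (max deviation / full scale) * 100%.
Linearity = (4.59 / 784) * 100
Linearity = 0.585 %FS

0.585 %FS


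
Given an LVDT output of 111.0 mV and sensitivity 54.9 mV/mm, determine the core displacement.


Displacement = Vout / sensitivity.
d = 111.0 / 54.9
d = 2.022 mm

2.022 mm


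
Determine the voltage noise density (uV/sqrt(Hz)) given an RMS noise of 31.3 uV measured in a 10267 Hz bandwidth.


Noise spectral density = Vrms / sqrt(BW).
NSD = 31.3 / sqrt(10267)
NSD = 31.3 / 101.3262
NSD = 0.3089 uV/sqrt(Hz)

0.3089 uV/sqrt(Hz)


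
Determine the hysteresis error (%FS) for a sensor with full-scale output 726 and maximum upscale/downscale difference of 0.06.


Hysteresis = (max difference / full scale) * 100%.
H = (0.06 / 726) * 100
H = 0.008 %FS

0.008 %FS


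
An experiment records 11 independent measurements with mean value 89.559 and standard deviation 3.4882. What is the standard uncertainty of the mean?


The standard uncertainty for Type A evaluation is u = s / sqrt(n).
u = 3.4882 / sqrt(11)
u = 3.4882 / 3.3166
u = 1.0517

1.0517


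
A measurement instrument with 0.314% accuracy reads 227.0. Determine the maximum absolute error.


Absolute error = (accuracy% / 100) * reading.
Error = (0.314 / 100) * 227.0
Error = 0.00314 * 227.0
Error = 0.7128

0.7128


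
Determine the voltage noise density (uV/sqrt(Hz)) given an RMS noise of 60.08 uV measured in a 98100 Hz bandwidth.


Noise spectral density = Vrms / sqrt(BW).
NSD = 60.08 / sqrt(98100)
NSD = 60.08 / 313.2092
NSD = 0.1918 uV/sqrt(Hz)

0.1918 uV/sqrt(Hz)


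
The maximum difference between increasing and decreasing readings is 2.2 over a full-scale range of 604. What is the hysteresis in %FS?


Hysteresis = (max difference / full scale) * 100%.
H = (2.2 / 604) * 100
H = 0.364 %FS

0.364 %FS


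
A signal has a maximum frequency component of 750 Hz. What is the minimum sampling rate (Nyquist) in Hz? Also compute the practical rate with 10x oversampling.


By Nyquist theorem, fs_min = 2 * fmax.
fs_min = 2 * 750 = 1500 Hz
Practical rate = 10 * fs_min = 10 * 1500 = 15000 Hz

fs_min = 1500 Hz, fs_practical = 15000 Hz


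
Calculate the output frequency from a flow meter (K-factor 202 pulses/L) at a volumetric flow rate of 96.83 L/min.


Frequency = K * Q / 60 (converting L/min to L/s).
f = 202 * 96.83 / 60
f = 19559.66 / 60
f = 325.99 Hz

325.99 Hz


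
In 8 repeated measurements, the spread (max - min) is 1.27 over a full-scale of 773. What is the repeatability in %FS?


Repeatability = (spread / full scale) * 100%.
R = (1.27 / 773) * 100
R = 0.164 %FS

0.164 %FS


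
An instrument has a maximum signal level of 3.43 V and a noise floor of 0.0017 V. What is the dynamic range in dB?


Dynamic range = 20 * log10(Vmax / Vnoise).
DR = 20 * log10(3.43 / 0.0017)
DR = 20 * log10(2017.65)
DR = 66.1 dB

66.1 dB


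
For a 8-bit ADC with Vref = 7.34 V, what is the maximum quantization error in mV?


The maximum quantization error is +/- LSB/2.
LSB = Vref / 2^n = 7.34 / 256 = 0.02867187 V
Max error = LSB / 2 = 0.02867187 / 2 = 0.01433594 V
Max error = 14.3359 mV

14.3359 mV


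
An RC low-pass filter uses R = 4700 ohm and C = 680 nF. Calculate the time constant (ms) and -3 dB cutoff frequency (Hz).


Time constant: tau = R * C.
tau = 4700 * 6.80e-07 = 0.003196 s
tau = 3.196 ms
Cutoff frequency: fc = 1 / (2*pi*R*C).
fc = 1 / (2*pi*0.003196) = 49.8 Hz

tau = 3.196 ms, fc = 49.8 Hz


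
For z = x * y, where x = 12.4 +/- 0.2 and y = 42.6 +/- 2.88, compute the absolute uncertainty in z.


For a product z = x*y, the relative uncertainty is:
uz/z = sqrt((ux/x)^2 + (uy/y)^2)
Relative uncertainties: ux/x = 0.2/12.4 = 0.016129
uy/y = 2.88/42.6 = 0.067606
z = 12.4 * 42.6 = 528.2
uz = 528.2 * sqrt(0.016129^2 + 0.067606^2) = 36.714

36.714


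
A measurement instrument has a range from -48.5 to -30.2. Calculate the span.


Span = upper range - lower range.
Span = -30.2 - (-48.5)
Span = 18.3

18.3


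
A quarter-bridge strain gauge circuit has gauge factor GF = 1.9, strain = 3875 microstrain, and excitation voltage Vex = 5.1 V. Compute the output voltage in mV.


Quarter bridge output: Vout = (GF * epsilon * Vex) / 4.
Vout = (1.9 * 3875e-6 * 5.1) / 4
Vout = 0.03754875 / 4 V
Vout = 0.00938719 V = 9.3872 mV

9.3872 mV


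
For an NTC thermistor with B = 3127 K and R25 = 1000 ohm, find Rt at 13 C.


NTC thermistor equation: Rt = R25 * exp(B * (1/T - 1/T25)).
T in Kelvin: 286.15 K, T25 = 298.15 K
1/T - 1/T25 = 1/286.15 - 1/298.15 = 0.00014065
B * (1/T - 1/T25) = 3127 * 0.00014065 = 0.4398
Rt = 1000 * exp(0.4398) = 1552.4 ohm

1552.4 ohm


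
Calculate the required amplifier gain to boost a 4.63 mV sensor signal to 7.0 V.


Gain = Vout / Vin (converting to same units).
G = 7.0 V / 4.63 mV
G = 7000.0 mV / 4.63 mV
G = 1511.88

1511.88


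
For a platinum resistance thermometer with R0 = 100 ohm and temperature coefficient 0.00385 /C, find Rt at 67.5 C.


The RTD equation: Rt = R0 * (1 + alpha * T).
Rt = 100 * (1 + 0.00385 * 67.5)
Rt = 100 * (1 + 0.259875)
Rt = 100 * 1.259875
Rt = 125.988 ohm

125.988 ohm


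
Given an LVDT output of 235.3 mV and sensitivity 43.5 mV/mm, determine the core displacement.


Displacement = Vout / sensitivity.
d = 235.3 / 43.5
d = 5.409 mm

5.409 mm


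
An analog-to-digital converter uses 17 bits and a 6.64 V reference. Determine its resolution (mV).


The resolution (LSB) of an ADC is Vref / 2^n.
LSB = 6.64 / 2^17
LSB = 6.64 / 131072
LSB = 5.066e-05 V = 0.05065918 mV

0.05065918 mV


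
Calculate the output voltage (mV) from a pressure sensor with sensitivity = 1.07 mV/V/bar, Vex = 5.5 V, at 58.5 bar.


Output = sensitivity * Vex * P.
Vout = 1.07 * 5.5 * 58.5
Vout = 5.885 * 58.5
Vout = 344.27 mV

344.27 mV


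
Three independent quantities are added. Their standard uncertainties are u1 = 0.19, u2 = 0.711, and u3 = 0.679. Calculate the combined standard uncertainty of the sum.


For a sum of independent quantities, uc = sqrt(u1^2 + u2^2 + u3^2).
uc = sqrt(0.19^2 + 0.711^2 + 0.679^2)
uc = sqrt(0.0361 + 0.505521 + 0.461041)
uc = 1.0013

1.0013


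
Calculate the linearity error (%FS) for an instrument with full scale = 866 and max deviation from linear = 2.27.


Linearity error = (max deviation / full scale) * 100%.
Linearity = (2.27 / 866) * 100
Linearity = 0.262 %FS

0.262 %FS


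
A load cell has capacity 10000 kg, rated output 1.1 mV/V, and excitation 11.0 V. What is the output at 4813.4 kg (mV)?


Vout = rated_output * Vex * (load / capacity).
Vout = 1.1 * 11.0 * (4813.4 / 10000)
Vout = 1.1 * 11.0 * 0.48134
Vout = 5.824 mV

5.824 mV


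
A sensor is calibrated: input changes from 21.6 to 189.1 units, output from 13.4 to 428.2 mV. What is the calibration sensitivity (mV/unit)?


Sensitivity = (y2 - y1) / (x2 - x1).
S = (428.2 - 13.4) / (189.1 - 21.6)
S = 414.8 / 167.5
S = 2.4764 mV/unit

2.4764 mV/unit


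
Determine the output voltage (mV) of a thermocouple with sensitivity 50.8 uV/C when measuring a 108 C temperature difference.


The thermocouple output V = sensitivity * dT.
V = 50.8 uV/C * 108 C
V = 5486.4 uV
V = 5.486 mV

5.486 mV


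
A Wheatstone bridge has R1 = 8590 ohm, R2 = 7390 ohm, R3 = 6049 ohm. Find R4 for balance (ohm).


At balance: R1*R4 = R2*R3, so R4 = R2*R3/R1.
R4 = 7390 * 6049 / 8590
R4 = 44702110 / 8590
R4 = 5203.97 ohm

5203.97 ohm


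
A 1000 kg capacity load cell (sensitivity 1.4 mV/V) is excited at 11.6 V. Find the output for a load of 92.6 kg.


Vout = rated_output * Vex * (load / capacity).
Vout = 1.4 * 11.6 * (92.6 / 1000)
Vout = 1.4 * 11.6 * 0.0926
Vout = 1.504 mV

1.504 mV


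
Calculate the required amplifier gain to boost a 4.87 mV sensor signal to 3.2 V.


Gain = Vout / Vin (converting to same units).
G = 3.2 V / 4.87 mV
G = 3200.0 mV / 4.87 mV
G = 657.08

657.08


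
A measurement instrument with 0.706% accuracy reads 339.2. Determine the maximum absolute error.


Absolute error = (accuracy% / 100) * reading.
Error = (0.706 / 100) * 339.2
Error = 0.00706 * 339.2
Error = 2.3948

2.3948


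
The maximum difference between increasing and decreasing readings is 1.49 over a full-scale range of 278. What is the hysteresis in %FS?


Hysteresis = (max difference / full scale) * 100%.
H = (1.49 / 278) * 100
H = 0.536 %FS

0.536 %FS


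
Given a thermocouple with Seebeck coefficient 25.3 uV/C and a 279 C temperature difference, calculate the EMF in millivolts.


The thermocouple output V = sensitivity * dT.
V = 25.3 uV/C * 279 C
V = 7058.7 uV
V = 7.059 mV

7.059 mV


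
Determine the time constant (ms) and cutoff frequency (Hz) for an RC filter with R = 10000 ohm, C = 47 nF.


Time constant: tau = R * C.
tau = 10000 * 4.70e-08 = 0.00047 s
tau = 0.47 ms
Cutoff frequency: fc = 1 / (2*pi*R*C).
fc = 1 / (2*pi*0.00047) = 338.63 Hz

tau = 0.47 ms, fc = 338.63 Hz


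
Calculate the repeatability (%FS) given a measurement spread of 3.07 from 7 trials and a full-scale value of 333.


Repeatability = (spread / full scale) * 100%.
R = (3.07 / 333) * 100
R = 0.922 %FS

0.922 %FS


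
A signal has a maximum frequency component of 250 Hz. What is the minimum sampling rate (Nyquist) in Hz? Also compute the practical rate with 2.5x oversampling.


By Nyquist theorem, fs_min = 2 * fmax.
fs_min = 2 * 250 = 500 Hz
Practical rate = 2.5 * fs_min = 2.5 * 500 = 1250 Hz

fs_min = 500 Hz, fs_practical = 1250 Hz


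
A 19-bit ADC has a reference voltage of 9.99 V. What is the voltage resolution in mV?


The resolution (LSB) of an ADC is Vref / 2^n.
LSB = 9.99 / 2^19
LSB = 9.99 / 524288
LSB = 1.905e-05 V = 0.01905441 mV

0.01905441 mV


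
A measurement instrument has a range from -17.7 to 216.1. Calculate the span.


Span = upper range - lower range.
Span = 216.1 - (-17.7)
Span = 233.8

233.8


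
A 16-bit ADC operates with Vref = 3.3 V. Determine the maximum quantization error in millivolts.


The maximum quantization error is +/- LSB/2.
LSB = Vref / 2^n = 3.3 / 65536 = 5.035e-05 V
Max error = LSB / 2 = 5.035e-05 / 2 = 2.518e-05 V
Max error = 0.0252 mV

0.0252 mV


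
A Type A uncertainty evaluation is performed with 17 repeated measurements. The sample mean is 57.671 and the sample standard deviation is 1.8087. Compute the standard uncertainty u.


The standard uncertainty for Type A evaluation is u = s / sqrt(n).
u = 1.8087 / sqrt(17)
u = 1.8087 / 4.1231
u = 0.4387

0.4387


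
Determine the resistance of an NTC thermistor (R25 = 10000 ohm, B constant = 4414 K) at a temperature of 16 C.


NTC thermistor equation: Rt = R25 * exp(B * (1/T - 1/T25)).
T in Kelvin: 289.15 K, T25 = 298.15 K
1/T - 1/T25 = 1/289.15 - 1/298.15 = 0.0001044
B * (1/T - 1/T25) = 4414 * 0.0001044 = 0.4608
Rt = 10000 * exp(0.4608) = 15853.5 ohm

15853.5 ohm


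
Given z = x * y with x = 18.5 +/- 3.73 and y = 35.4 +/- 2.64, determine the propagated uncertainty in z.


For a product z = x*y, the relative uncertainty is:
uz/z = sqrt((ux/x)^2 + (uy/y)^2)
Relative uncertainties: ux/x = 3.73/18.5 = 0.201622
uy/y = 2.64/35.4 = 0.074576
z = 18.5 * 35.4 = 654.9
uz = 654.9 * sqrt(0.201622^2 + 0.074576^2) = 140.785

140.785


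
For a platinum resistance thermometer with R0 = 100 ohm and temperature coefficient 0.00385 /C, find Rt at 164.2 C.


The RTD equation: Rt = R0 * (1 + alpha * T).
Rt = 100 * (1 + 0.00385 * 164.2)
Rt = 100 * (1 + 0.63217)
Rt = 100 * 1.63217
Rt = 163.217 ohm

163.217 ohm


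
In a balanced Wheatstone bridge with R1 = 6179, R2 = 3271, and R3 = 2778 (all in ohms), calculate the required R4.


At balance: R1*R4 = R2*R3, so R4 = R2*R3/R1.
R4 = 3271 * 2778 / 6179
R4 = 9086838 / 6179
R4 = 1470.6 ohm

1470.6 ohm


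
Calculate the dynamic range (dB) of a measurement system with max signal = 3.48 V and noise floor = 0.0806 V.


Dynamic range = 20 * log10(Vmax / Vnoise).
DR = 20 * log10(3.48 / 0.0806)
DR = 20 * log10(43.18)
DR = 32.7 dB

32.7 dB


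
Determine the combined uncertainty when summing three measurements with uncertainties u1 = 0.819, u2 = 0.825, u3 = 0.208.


For a sum of independent quantities, uc = sqrt(u1^2 + u2^2 + u3^2).
uc = sqrt(0.819^2 + 0.825^2 + 0.208^2)
uc = sqrt(0.670761 + 0.680625 + 0.043264)
uc = 1.181

1.181


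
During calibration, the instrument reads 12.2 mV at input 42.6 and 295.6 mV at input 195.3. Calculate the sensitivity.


Sensitivity = (y2 - y1) / (x2 - x1).
S = (295.6 - 12.2) / (195.3 - 42.6)
S = 283.4 / 152.7
S = 1.8559 mV/unit

1.8559 mV/unit


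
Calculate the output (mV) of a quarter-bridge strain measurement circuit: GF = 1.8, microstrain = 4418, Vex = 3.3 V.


Quarter bridge output: Vout = (GF * epsilon * Vex) / 4.
Vout = (1.8 * 4418e-6 * 3.3) / 4
Vout = 0.02624292 / 4 V
Vout = 0.00656073 V = 6.5607 mV

6.5607 mV


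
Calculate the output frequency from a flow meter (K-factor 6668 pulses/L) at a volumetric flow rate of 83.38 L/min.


Frequency = K * Q / 60 (converting L/min to L/s).
f = 6668 * 83.38 / 60
f = 555977.84 / 60
f = 9266.3 Hz

9266.3 Hz


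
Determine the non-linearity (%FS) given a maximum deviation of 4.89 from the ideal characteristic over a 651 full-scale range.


Linearity error = (max deviation / full scale) * 100%.
Linearity = (4.89 / 651) * 100
Linearity = 0.751 %FS

0.751 %FS


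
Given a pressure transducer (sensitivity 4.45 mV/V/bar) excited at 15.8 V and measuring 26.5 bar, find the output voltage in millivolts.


Output = sensitivity * Vex * P.
Vout = 4.45 * 15.8 * 26.5
Vout = 70.31 * 26.5
Vout = 1863.22 mV

1863.22 mV


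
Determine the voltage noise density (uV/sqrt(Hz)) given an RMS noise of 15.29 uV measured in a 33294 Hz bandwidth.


Noise spectral density = Vrms / sqrt(BW).
NSD = 15.29 / sqrt(33294)
NSD = 15.29 / 182.4664
NSD = 0.0838 uV/sqrt(Hz)

0.0838 uV/sqrt(Hz)


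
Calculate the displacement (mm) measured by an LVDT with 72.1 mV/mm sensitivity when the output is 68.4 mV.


Displacement = Vout / sensitivity.
d = 68.4 / 72.1
d = 0.949 mm

0.949 mm


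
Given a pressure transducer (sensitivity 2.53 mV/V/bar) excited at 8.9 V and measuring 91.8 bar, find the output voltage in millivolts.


Output = sensitivity * Vex * P.
Vout = 2.53 * 8.9 * 91.8
Vout = 22.517 * 91.8
Vout = 2067.06 mV

2067.06 mV


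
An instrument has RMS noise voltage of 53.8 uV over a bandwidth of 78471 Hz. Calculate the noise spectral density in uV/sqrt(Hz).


Noise spectral density = Vrms / sqrt(BW).
NSD = 53.8 / sqrt(78471)
NSD = 53.8 / 280.1268
NSD = 0.1921 uV/sqrt(Hz)

0.1921 uV/sqrt(Hz)


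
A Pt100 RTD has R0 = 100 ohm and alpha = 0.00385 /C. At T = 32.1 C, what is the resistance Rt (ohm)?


The RTD equation: Rt = R0 * (1 + alpha * T).
Rt = 100 * (1 + 0.00385 * 32.1)
Rt = 100 * (1 + 0.123585)
Rt = 100 * 1.123585
Rt = 112.359 ohm

112.359 ohm


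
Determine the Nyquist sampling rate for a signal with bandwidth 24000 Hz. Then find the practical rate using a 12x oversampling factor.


By Nyquist theorem, fs_min = 2 * fmax.
fs_min = 2 * 24000 = 48000 Hz
Practical rate = 12 * fs_min = 12 * 48000 = 576000 Hz

fs_min = 48000 Hz, fs_practical = 576000 Hz


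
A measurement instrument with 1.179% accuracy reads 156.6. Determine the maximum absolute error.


Absolute error = (accuracy% / 100) * reading.
Error = (1.179 / 100) * 156.6
Error = 0.01179 * 156.6
Error = 1.8463

1.8463


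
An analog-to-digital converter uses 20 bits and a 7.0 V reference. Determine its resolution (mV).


The resolution (LSB) of an ADC is Vref / 2^n.
LSB = 7.0 / 2^20
LSB = 7.0 / 1048576
LSB = 6.68e-06 V = 0.00667572 mV

0.00667572 mV


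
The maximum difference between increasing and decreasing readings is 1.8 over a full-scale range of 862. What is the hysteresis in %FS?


Hysteresis = (max difference / full scale) * 100%.
H = (1.8 / 862) * 100
H = 0.209 %FS

0.209 %FS


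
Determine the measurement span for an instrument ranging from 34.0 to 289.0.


Span = upper range - lower range.
Span = 289.0 - (34.0)
Span = 255.0

255.0


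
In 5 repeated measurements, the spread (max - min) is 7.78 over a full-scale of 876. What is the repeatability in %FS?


Repeatability = (spread / full scale) * 100%.
R = (7.78 / 876) * 100
R = 0.888 %FS

0.888 %FS


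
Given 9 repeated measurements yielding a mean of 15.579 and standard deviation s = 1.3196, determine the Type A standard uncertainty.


The standard uncertainty for Type A evaluation is u = s / sqrt(n).
u = 1.3196 / sqrt(9)
u = 1.3196 / 3.0
u = 0.4399

0.4399


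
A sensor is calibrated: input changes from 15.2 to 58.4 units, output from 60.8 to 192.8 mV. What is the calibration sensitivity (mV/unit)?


Sensitivity = (y2 - y1) / (x2 - x1).
S = (192.8 - 60.8) / (58.4 - 15.2)
S = 132.0 / 43.2
S = 3.0556 mV/unit

3.0556 mV/unit


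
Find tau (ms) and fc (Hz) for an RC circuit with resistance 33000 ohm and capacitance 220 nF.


Time constant: tau = R * C.
tau = 33000 * 2.20e-07 = 0.00726 s
tau = 7.26 ms
Cutoff frequency: fc = 1 / (2*pi*R*C).
fc = 1 / (2*pi*0.00726) = 21.92 Hz

tau = 7.26 ms, fc = 21.92 Hz


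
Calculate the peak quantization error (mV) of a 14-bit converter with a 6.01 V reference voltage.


The maximum quantization error is +/- LSB/2.
LSB = Vref / 2^n = 6.01 / 16384 = 0.00036682 V
Max error = LSB / 2 = 0.00036682 / 2 = 0.00018341 V
Max error = 0.1834 mV

0.1834 mV


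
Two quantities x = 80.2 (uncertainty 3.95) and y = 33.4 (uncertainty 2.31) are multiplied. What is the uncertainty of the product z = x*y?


For a product z = x*y, the relative uncertainty is:
uz/z = sqrt((ux/x)^2 + (uy/y)^2)
Relative uncertainties: ux/x = 3.95/80.2 = 0.049252
uy/y = 2.31/33.4 = 0.069162
z = 80.2 * 33.4 = 2678.7
uz = 2678.7 * sqrt(0.049252^2 + 0.069162^2) = 227.437

227.437


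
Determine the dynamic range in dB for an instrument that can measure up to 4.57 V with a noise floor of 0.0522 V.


Dynamic range = 20 * log10(Vmax / Vnoise).
DR = 20 * log10(4.57 / 0.0522)
DR = 20 * log10(87.55)
DR = 38.84 dB

38.84 dB


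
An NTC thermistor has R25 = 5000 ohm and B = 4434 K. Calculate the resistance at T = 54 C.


NTC thermistor equation: Rt = R25 * exp(B * (1/T - 1/T25)).
T in Kelvin: 327.15 K, T25 = 298.15 K
1/T - 1/T25 = 1/327.15 - 1/298.15 = -0.00029731
B * (1/T - 1/T25) = 4434 * -0.00029731 = -1.3183
Rt = 5000 * exp(-1.3183) = 1338.0 ohm

1338.0 ohm


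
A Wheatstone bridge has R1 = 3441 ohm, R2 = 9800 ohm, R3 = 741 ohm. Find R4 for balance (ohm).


At balance: R1*R4 = R2*R3, so R4 = R2*R3/R1.
R4 = 9800 * 741 / 3441
R4 = 7261800 / 3441
R4 = 2110.37 ohm

2110.37 ohm


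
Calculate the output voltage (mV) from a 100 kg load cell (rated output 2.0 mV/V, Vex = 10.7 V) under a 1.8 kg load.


Vout = rated_output * Vex * (load / capacity).
Vout = 2.0 * 10.7 * (1.8 / 100)
Vout = 2.0 * 10.7 * 0.018
Vout = 0.385 mV

0.385 mV


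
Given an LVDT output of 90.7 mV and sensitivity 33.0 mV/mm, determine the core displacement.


Displacement = Vout / sensitivity.
d = 90.7 / 33.0
d = 2.748 mm

2.748 mm


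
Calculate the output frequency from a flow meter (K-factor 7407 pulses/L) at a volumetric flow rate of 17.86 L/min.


Frequency = K * Q / 60 (converting L/min to L/s).
f = 7407 * 17.86 / 60
f = 132289.02 / 60
f = 2204.82 Hz

2204.82 Hz


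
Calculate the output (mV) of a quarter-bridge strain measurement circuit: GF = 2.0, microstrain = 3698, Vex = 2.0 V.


Quarter bridge output: Vout = (GF * epsilon * Vex) / 4.
Vout = (2.0 * 3698e-6 * 2.0) / 4
Vout = 0.014792 / 4 V
Vout = 0.003698 V = 3.698 mV

3.698 mV


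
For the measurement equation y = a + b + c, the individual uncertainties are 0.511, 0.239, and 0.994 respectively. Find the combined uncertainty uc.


For a sum of independent quantities, uc = sqrt(u1^2 + u2^2 + u3^2).
uc = sqrt(0.511^2 + 0.239^2 + 0.994^2)
uc = sqrt(0.261121 + 0.057121 + 0.988036)
uc = 1.1429

1.1429


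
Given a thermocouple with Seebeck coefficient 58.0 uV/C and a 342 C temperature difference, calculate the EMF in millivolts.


The thermocouple output V = sensitivity * dT.
V = 58.0 uV/C * 342 C
V = 19836.0 uV
V = 19.836 mV

19.836 mV


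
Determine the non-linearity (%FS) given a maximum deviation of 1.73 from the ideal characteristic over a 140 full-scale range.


Linearity error = (max deviation / full scale) * 100%.
Linearity = (1.73 / 140) * 100
Linearity = 1.236 %FS

1.236 %FS


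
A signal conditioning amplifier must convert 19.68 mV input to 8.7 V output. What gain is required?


Gain = Vout / Vin (converting to same units).
G = 8.7 V / 19.68 mV
G = 8700.0 mV / 19.68 mV
G = 442.07

442.07


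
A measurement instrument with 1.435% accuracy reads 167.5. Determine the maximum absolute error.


Absolute error = (accuracy% / 100) * reading.
Error = (1.435 / 100) * 167.5
Error = 0.01435 * 167.5
Error = 2.4036

2.4036


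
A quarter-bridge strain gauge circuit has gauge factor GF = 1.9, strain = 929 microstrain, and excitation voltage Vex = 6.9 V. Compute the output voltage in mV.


Quarter bridge output: Vout = (GF * epsilon * Vex) / 4.
Vout = (1.9 * 929e-6 * 6.9) / 4
Vout = 0.01217919 / 4 V
Vout = 0.0030448 V = 3.0448 mV

3.0448 mV


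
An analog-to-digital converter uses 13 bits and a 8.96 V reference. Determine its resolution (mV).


The resolution (LSB) of an ADC is Vref / 2^n.
LSB = 8.96 / 2^13
LSB = 8.96 / 8192
LSB = 0.00109375 V = 1.09375 mV

1.09375 mV


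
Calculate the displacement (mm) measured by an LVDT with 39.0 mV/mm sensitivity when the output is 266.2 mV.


Displacement = Vout / sensitivity.
d = 266.2 / 39.0
d = 6.826 mm

6.826 mm


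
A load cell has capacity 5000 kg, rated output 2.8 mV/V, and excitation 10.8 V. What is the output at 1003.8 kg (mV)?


Vout = rated_output * Vex * (load / capacity).
Vout = 2.8 * 10.8 * (1003.8 / 5000)
Vout = 2.8 * 10.8 * 0.20076
Vout = 6.071 mV

6.071 mV


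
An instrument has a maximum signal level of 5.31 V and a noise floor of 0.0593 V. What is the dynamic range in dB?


Dynamic range = 20 * log10(Vmax / Vnoise).
DR = 20 * log10(5.31 / 0.0593)
DR = 20 * log10(89.54)
DR = 39.04 dB

39.04 dB


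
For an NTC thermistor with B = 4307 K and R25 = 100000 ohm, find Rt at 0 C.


NTC thermistor equation: Rt = R25 * exp(B * (1/T - 1/T25)).
T in Kelvin: 273.15 K, T25 = 298.15 K
1/T - 1/T25 = 1/273.15 - 1/298.15 = 0.00030698
B * (1/T - 1/T25) = 4307 * 0.00030698 = 1.3221
Rt = 100000 * exp(1.3221) = 375145.7 ohm

375145.7 ohm


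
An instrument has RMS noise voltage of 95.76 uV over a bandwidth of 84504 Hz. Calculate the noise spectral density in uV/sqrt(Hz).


Noise spectral density = Vrms / sqrt(BW).
NSD = 95.76 / sqrt(84504)
NSD = 95.76 / 290.6957
NSD = 0.3294 uV/sqrt(Hz)

0.3294 uV/sqrt(Hz)


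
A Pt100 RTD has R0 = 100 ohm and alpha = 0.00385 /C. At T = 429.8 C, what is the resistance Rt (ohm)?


The RTD equation: Rt = R0 * (1 + alpha * T).
Rt = 100 * (1 + 0.00385 * 429.8)
Rt = 100 * (1 + 1.65473)
Rt = 100 * 2.65473
Rt = 265.473 ohm

265.473 ohm


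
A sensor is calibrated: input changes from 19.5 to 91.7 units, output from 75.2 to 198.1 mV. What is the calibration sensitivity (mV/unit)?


Sensitivity = (y2 - y1) / (x2 - x1).
S = (198.1 - 75.2) / (91.7 - 19.5)
S = 122.9 / 72.2
S = 1.7022 mV/unit

1.7022 mV/unit


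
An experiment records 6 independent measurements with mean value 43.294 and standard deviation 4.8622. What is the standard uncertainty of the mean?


The standard uncertainty for Type A evaluation is u = s / sqrt(n).
u = 4.8622 / sqrt(6)
u = 4.8622 / 2.4495
u = 1.985

1.985


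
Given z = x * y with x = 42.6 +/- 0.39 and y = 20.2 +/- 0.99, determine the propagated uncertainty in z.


For a product z = x*y, the relative uncertainty is:
uz/z = sqrt((ux/x)^2 + (uy/y)^2)
Relative uncertainties: ux/x = 0.39/42.6 = 0.009155
uy/y = 0.99/20.2 = 0.04901
z = 42.6 * 20.2 = 860.5
uz = 860.5 * sqrt(0.009155^2 + 0.04901^2) = 42.903

42.903


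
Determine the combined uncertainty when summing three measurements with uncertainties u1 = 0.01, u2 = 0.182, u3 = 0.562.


For a sum of independent quantities, uc = sqrt(u1^2 + u2^2 + u3^2).
uc = sqrt(0.01^2 + 0.182^2 + 0.562^2)
uc = sqrt(0.0001 + 0.033124 + 0.315844)
uc = 0.5908

0.5908


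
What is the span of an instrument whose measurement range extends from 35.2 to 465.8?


Span = upper range - lower range.
Span = 465.8 - (35.2)
Span = 430.6

430.6


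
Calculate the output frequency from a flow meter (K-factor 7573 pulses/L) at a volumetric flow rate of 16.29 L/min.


Frequency = K * Q / 60 (converting L/min to L/s).
f = 7573 * 16.29 / 60
f = 123364.17 / 60
f = 2056.07 Hz

2056.07 Hz


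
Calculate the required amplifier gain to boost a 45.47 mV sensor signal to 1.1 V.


Gain = Vout / Vin (converting to same units).
G = 1.1 V / 45.47 mV
G = 1100.0 mV / 45.47 mV
G = 24.19

24.19


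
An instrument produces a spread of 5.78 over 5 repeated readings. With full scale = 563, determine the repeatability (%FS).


Repeatability = (spread / full scale) * 100%.
R = (5.78 / 563) * 100
R = 1.027 %FS

1.027 %FS


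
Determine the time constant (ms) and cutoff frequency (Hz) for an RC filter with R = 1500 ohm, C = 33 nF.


Time constant: tau = R * C.
tau = 1500 * 3.30e-08 = 4.95e-05 s
tau = 0.0495 ms
Cutoff frequency: fc = 1 / (2*pi*R*C).
fc = 1 / (2*pi*4.95e-05) = 3215.25 Hz

tau = 0.0495 ms, fc = 3215.25 Hz


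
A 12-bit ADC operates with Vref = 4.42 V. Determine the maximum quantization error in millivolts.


The maximum quantization error is +/- LSB/2.
LSB = Vref / 2^n = 4.42 / 4096 = 0.0010791 V
Max error = LSB / 2 = 0.0010791 / 2 = 0.00053955 V
Max error = 0.5396 mV

0.5396 mV


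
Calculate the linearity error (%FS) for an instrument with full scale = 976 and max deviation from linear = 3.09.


Linearity error = (max deviation / full scale) * 100%.
Linearity = (3.09 / 976) * 100
Linearity = 0.317 %FS

0.317 %FS


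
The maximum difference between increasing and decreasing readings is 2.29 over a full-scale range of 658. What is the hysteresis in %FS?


Hysteresis = (max difference / full scale) * 100%.
H = (2.29 / 658) * 100
H = 0.348 %FS

0.348 %FS


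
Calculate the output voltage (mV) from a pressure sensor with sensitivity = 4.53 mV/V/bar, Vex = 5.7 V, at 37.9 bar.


Output = sensitivity * Vex * P.
Vout = 4.53 * 5.7 * 37.9
Vout = 25.821 * 37.9
Vout = 978.62 mV

978.62 mV


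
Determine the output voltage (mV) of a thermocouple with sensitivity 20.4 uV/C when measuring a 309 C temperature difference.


The thermocouple output V = sensitivity * dT.
V = 20.4 uV/C * 309 C
V = 6303.6 uV
V = 6.304 mV

6.304 mV


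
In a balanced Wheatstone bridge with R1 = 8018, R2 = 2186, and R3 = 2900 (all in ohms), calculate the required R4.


At balance: R1*R4 = R2*R3, so R4 = R2*R3/R1.
R4 = 2186 * 2900 / 8018
R4 = 6339400 / 8018
R4 = 790.65 ohm

790.65 ohm


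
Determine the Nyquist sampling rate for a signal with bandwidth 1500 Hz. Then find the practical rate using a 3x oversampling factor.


By Nyquist theorem, fs_min = 2 * fmax.
fs_min = 2 * 1500 = 3000 Hz
Practical rate = 3 * fs_min = 3 * 3000 = 9000 Hz

fs_min = 3000 Hz, fs_practical = 9000 Hz


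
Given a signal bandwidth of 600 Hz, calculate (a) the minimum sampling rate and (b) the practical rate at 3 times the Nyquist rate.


By Nyquist theorem, fs_min = 2 * fmax.
fs_min = 2 * 600 = 1200 Hz
Practical rate = 3 * fs_min = 3 * 1200 = 3600 Hz

fs_min = 1200 Hz, fs_practical = 3600 Hz


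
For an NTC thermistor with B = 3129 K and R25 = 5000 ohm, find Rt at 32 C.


NTC thermistor equation: Rt = R25 * exp(B * (1/T - 1/T25)).
T in Kelvin: 305.15 K, T25 = 298.15 K
1/T - 1/T25 = 1/305.15 - 1/298.15 = -7.694e-05
B * (1/T - 1/T25) = 3129 * -7.694e-05 = -0.2407
Rt = 5000 * exp(-0.2407) = 3930.2 ohm

3930.2 ohm


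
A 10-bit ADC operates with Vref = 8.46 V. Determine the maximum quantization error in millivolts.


The maximum quantization error is +/- LSB/2.
LSB = Vref / 2^n = 8.46 / 1024 = 0.00826172 V
Max error = LSB / 2 = 0.00826172 / 2 = 0.00413086 V
Max error = 4.1309 mV

4.1309 mV


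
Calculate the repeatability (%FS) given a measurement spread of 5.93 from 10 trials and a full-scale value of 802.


Repeatability = (spread / full scale) * 100%.
R = (5.93 / 802) * 100
R = 0.739 %FS

0.739 %FS


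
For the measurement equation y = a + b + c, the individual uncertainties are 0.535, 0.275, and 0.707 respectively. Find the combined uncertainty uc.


For a sum of independent quantities, uc = sqrt(u1^2 + u2^2 + u3^2).
uc = sqrt(0.535^2 + 0.275^2 + 0.707^2)
uc = sqrt(0.286225 + 0.075625 + 0.499849)
uc = 0.9283

0.9283


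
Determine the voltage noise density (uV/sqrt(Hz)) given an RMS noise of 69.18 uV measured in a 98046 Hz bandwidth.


Noise spectral density = Vrms / sqrt(BW).
NSD = 69.18 / sqrt(98046)
NSD = 69.18 / 313.123
NSD = 0.2209 uV/sqrt(Hz)

0.2209 uV/sqrt(Hz)


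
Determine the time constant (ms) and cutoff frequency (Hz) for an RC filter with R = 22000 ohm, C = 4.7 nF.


Time constant: tau = R * C.
tau = 22000 * 4.70e-09 = 0.0001034 s
tau = 0.1034 ms
Cutoff frequency: fc = 1 / (2*pi*R*C).
fc = 1 / (2*pi*0.0001034) = 1539.22 Hz

tau = 0.1034 ms, fc = 1539.22 Hz


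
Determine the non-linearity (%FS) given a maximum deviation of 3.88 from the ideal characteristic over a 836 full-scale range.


Linearity error = (max deviation / full scale) * 100%.
Linearity = (3.88 / 836) * 100
Linearity = 0.464 %FS

0.464 %FS


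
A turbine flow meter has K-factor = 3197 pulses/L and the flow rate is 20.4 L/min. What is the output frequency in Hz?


Frequency = K * Q / 60 (converting L/min to L/s).
f = 3197 * 20.4 / 60
f = 65218.8 / 60
f = 1086.98 Hz

1086.98 Hz


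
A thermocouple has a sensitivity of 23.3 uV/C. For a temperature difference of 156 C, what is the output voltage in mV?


The thermocouple output V = sensitivity * dT.
V = 23.3 uV/C * 156 C
V = 3634.8 uV
V = 3.635 mV

3.635 mV


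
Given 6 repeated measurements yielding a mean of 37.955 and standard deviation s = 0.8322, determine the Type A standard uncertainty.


The standard uncertainty for Type A evaluation is u = s / sqrt(n).
u = 0.8322 / sqrt(6)
u = 0.8322 / 2.4495
u = 0.3397

0.3397


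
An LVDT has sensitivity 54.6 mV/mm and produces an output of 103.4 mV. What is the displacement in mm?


Displacement = Vout / sensitivity.
d = 103.4 / 54.6
d = 1.894 mm

1.894 mm


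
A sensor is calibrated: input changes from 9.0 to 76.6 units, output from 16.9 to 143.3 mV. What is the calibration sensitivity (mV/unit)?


Sensitivity = (y2 - y1) / (x2 - x1).
S = (143.3 - 16.9) / (76.6 - 9.0)
S = 126.4 / 67.6
S = 1.8698 mV/unit

1.8698 mV/unit


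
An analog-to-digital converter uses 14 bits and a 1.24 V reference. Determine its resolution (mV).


The resolution (LSB) of an ADC is Vref / 2^n.
LSB = 1.24 / 2^14
LSB = 1.24 / 16384
LSB = 7.568e-05 V = 0.07568359 mV

0.07568359 mV


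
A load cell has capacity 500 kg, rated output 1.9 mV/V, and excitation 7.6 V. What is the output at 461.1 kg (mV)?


Vout = rated_output * Vex * (load / capacity).
Vout = 1.9 * 7.6 * (461.1 / 500)
Vout = 1.9 * 7.6 * 0.9222
Vout = 13.317 mV

13.317 mV


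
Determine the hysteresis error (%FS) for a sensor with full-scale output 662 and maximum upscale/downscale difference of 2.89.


Hysteresis = (max difference / full scale) * 100%.
H = (2.89 / 662) * 100
H = 0.437 %FS

0.437 %FS


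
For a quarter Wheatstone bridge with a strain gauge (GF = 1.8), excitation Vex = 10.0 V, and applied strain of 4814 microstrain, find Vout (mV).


Quarter bridge output: Vout = (GF * epsilon * Vex) / 4.
Vout = (1.8 * 4814e-6 * 10.0) / 4
Vout = 0.086652 / 4 V
Vout = 0.021663 V = 21.663 mV

21.663 mV


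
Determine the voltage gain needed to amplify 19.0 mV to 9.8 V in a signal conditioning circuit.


Gain = Vout / Vin (converting to same units).
G = 9.8 V / 19.0 mV
G = 9800.0 mV / 19.0 mV
G = 515.79

515.79


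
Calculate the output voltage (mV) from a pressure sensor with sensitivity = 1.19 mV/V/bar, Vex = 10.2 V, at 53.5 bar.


Output = sensitivity * Vex * P.
Vout = 1.19 * 10.2 * 53.5
Vout = 12.138 * 53.5
Vout = 649.38 mV

649.38 mV


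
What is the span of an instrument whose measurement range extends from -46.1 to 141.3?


Span = upper range - lower range.
Span = 141.3 - (-46.1)
Span = 187.4

187.4


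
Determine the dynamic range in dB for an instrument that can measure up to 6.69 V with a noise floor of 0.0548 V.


Dynamic range = 20 * log10(Vmax / Vnoise).
DR = 20 * log10(6.69 / 0.0548)
DR = 20 * log10(122.08)
DR = 41.73 dB

41.73 dB


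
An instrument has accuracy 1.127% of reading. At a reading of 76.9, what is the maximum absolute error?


Absolute error = (accuracy% / 100) * reading.
Error = (1.127 / 100) * 76.9
Error = 0.01127 * 76.9
Error = 0.8667

0.8667


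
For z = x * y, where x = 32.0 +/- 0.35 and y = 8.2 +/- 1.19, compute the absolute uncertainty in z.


For a product z = x*y, the relative uncertainty is:
uz/z = sqrt((ux/x)^2 + (uy/y)^2)
Relative uncertainties: ux/x = 0.35/32.0 = 0.010937
uy/y = 1.19/8.2 = 0.145122
z = 32.0 * 8.2 = 262.4
uz = 262.4 * sqrt(0.010937^2 + 0.145122^2) = 38.188

38.188


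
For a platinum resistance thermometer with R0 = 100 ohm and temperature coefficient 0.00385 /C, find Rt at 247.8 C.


The RTD equation: Rt = R0 * (1 + alpha * T).
Rt = 100 * (1 + 0.00385 * 247.8)
Rt = 100 * (1 + 0.95403)
Rt = 100 * 1.95403
Rt = 195.403 ohm

195.403 ohm


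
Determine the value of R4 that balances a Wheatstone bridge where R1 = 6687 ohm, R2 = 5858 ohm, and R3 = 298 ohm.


At balance: R1*R4 = R2*R3, so R4 = R2*R3/R1.
R4 = 5858 * 298 / 6687
R4 = 1745684 / 6687
R4 = 261.06 ohm

261.06 ohm


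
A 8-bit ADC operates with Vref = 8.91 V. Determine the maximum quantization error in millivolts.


The maximum quantization error is +/- LSB/2.
LSB = Vref / 2^n = 8.91 / 256 = 0.03480469 V
Max error = LSB / 2 = 0.03480469 / 2 = 0.01740234 V
Max error = 17.4023 mV

17.4023 mV


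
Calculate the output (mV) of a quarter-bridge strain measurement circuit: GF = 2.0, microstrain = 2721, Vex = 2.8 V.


Quarter bridge output: Vout = (GF * epsilon * Vex) / 4.
Vout = (2.0 * 2721e-6 * 2.8) / 4
Vout = 0.0152376 / 4 V
Vout = 0.0038094 V = 3.8094 mV

3.8094 mV


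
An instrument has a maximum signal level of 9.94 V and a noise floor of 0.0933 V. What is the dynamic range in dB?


Dynamic range = 20 * log10(Vmax / Vnoise).
DR = 20 * log10(9.94 / 0.0933)
DR = 20 * log10(106.54)
DR = 40.55 dB

40.55 dB
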